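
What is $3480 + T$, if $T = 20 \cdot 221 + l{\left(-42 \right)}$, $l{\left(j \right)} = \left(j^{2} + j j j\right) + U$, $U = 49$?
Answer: $-64375$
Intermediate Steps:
$l{\left(j \right)} = 49 + j^{2} + j^{3}$ ($l{\left(j \right)} = \left(j^{2} + j j j\right) + 49 = \left(j^{2} + j^{2} j\right) + 49 = \left(j^{2} + j^{3}\right) + 49 = 49 + j^{2} + j^{3}$)
$T = -67855$ ($T = 20 \cdot 221 + \left(49 + \left(-42\right)^{2} + \left(-42\right)^{3}\right) = 4420 + \left(49 + 1764 - 74088\right) = 4420 - 72275 = -67855$)
$3480 + T = 3480 - 67855 = -64375$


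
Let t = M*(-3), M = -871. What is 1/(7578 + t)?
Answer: 1/10191 ≈ 9.8126e-5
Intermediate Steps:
t = 2613 (t = -871*(-3) = 2613)
1/(7578 + t) = 1/(7578 + 2613) = 1/10191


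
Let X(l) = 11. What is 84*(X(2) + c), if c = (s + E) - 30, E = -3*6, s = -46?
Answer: -6972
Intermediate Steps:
E = -18
c = -94 (c = (-46 - 18) - 30 = -64 - 30 = -94)
84*(X(2) + c) = 84*(11 - 94) = 84*(-83) = -6972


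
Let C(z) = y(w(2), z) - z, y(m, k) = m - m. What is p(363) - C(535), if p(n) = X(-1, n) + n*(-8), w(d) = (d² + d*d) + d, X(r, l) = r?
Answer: -2370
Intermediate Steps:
w(d) = d + 2*d² (w(d) = (d² + d²) + d = 2*d² + d = d + 2*d²)
y(m, k) = 0
p(n) = -1 - 8*n (p(n) = -1 + n*(-8) = -1 - 8*n)
C(z) = -z (C(z) = 0 - z = -z)
p(363) - C(535) = (-1 - 8*363) - (-1)*535 = (-1 - 2904) - 1*(-535) = -2905 + 535 = -2370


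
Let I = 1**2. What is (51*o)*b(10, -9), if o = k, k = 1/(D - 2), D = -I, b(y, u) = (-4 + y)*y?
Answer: -1020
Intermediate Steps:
b(y, u) = y*(-4 + y)
I = 1
D = -1 (D = -1*1 = -1)
k = -1/3 (k = 1/(-1 - 2) = 1/(-3) = -1/3 ≈ -0.33333)
o = -1/3 ≈ -0.33333
(51*o)*b(10, -9) = (51*(-1/3))*(10*(-4 + 10)) = -170*6 = -17*60 = -1020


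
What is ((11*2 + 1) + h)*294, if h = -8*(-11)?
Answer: 32634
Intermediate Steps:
h = 88
((11*2 + 1) + h)*294 = ((11*2 + 1) + 88)*294 = ((22 + 1) + 88)*294 = (23 + 88)*294 = 111*294 = 32634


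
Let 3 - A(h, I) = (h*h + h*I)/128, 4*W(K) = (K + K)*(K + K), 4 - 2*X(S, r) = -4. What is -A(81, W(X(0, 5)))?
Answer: 7473/128 ≈ 58.383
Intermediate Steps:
X(S, r) = 4 (X(S, r) = 2 - 1/2*(-4) = 2 + 2 = 4)
W(K) = K**2 (W(K) = ((K + K)*(K + K))/4 = ((2*K)*(2*K))/4 = (4*K**2)/4 = K**2)
A(h, I) = 3 - h**2/128 - I*h/128 (A(h, I) = 3 - (h*h + h*I)/128 = 3 - (h**2 + I*h)/128 = 3 - (h**2/128 + I*h/128) = 3 + (-h**2/128 - I*h/128) = 3 - h**2/128 - I*h/128)
-A(81, W(X(0, 5))) = -(3 - 1/128*81**2 - 1/128*4**2*81) = -(3 - 1/128*6561 - 1/128*16*81) = -(3 - 6561/128 - 81/8) = -1*(-7473/128) = 7473/128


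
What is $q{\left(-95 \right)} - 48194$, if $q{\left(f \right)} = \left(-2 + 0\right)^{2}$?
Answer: $-48190$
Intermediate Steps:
$q{\left(f \right)} = 4$ ($q{\left(f \right)} = \left(-2\right)^{2} = 4$)
$q{\left(-95 \right)} - 48194 = 4 - 48194 = -48190$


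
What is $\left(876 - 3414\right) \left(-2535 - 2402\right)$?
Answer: $12530106$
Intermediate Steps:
$\left(876 - 3414\right) \left(-2535 - 2402\right) = \left(-2538\right) \left(-4937\right) = 12530106$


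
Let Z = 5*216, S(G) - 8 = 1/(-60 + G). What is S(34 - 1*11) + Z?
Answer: 40255/37 ≈ 1088.0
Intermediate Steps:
S(G) = 8 + 1/(-60 + G)
Z = 1080
S(34 - 1*11) + Z = (-479 + 8*(34 - 1*11))/(-60 + (34 - 1*11)) + 1080 = (-479 + 8*(34 - 11))/(-60 + (34 - 11)) + 1080 = (-479 + 8*23)/(-60 + 23) + 1080 = (-479 + 184)/(-37) + 1080 = -1/37*(-295) + 1080 = 295/37 + 1080 = 40255/37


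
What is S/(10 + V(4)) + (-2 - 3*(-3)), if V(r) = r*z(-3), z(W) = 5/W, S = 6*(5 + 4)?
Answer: 116/5 ≈ 23.200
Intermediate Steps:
S = 54 (S = 6*9 = 54)
V(r) = -5*r/3 (V(r) = r*(5/(-3)) = r*(5*(-1/3)) = r*(-5/3) = -5*r/3)
S/(10 + V(4)) + (-2 - 3*(-3)) = 54/(10 - 5/3*4) + (-2 - 3*(-3)) = 54/(10 - 20/3) + (-2 + 9) = 54/(10/3) + 7 = 54*(3/10) + 7 = 81/5 + 7 = 116/5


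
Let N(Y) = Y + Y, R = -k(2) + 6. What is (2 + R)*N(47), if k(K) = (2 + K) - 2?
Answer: 564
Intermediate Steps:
k(K) = K
R = 4 (R = -1*2 + 6 = -2 + 6 = 4)
N(Y) = 2*Y
(2 + R)*N(47) = (2 + 4)*(2*47) = 6*94 = 564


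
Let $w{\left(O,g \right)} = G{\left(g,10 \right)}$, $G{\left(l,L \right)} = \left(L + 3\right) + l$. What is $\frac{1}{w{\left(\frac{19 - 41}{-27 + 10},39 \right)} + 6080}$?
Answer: $\frac{1}{6132} \approx 0.00016308$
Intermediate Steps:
$G{\left(l,L \right)} = 3 + L + l$ ($G{\left(l,L \right)} = \left(3 + L\right) + l = 3 + L + l$)
$w{\left(O,g \right)} = 13 + g$ ($w{\left(O,g \right)} = 3 + 10 + g = 13 + g$)
$\frac{1}{w{\left(\frac{19 - 41}{-27 + 10},39 \right)} + 6080} = \frac{1}{\left(13 + 39\right) + 6080} = \frac{1}{52 + 6080} = \frac{1}{6132}$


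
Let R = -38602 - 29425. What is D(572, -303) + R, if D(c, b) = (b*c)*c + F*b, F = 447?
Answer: -99340220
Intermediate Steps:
R = -68027
D(c, b) = 447*b + b*c² (D(c, b) = (b*c)*c + 447*b = b*c² + 447*b = 447*b + b*c²)
D(572, -303) + R = -303*(447 + 572²) - 68027 = -303*(447 + 327184) - 68027 = -303*327631 - 68027 = -99272193 - 68027 = -99340220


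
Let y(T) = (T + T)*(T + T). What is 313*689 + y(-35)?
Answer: 220557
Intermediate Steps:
y(T) = 4*T**2 (y(T) = (2*T)*(2*T) = 4*T**2)
313*689 + y(-35) = 313*689 + 4*(-35)**2 = 215657 + 4*1225 = 215657 + 4900 = 220557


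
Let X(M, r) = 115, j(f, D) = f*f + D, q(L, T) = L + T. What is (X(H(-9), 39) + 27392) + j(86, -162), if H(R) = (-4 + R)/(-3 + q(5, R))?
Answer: 34741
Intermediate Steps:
j(f, D) = D + f² (j(f, D) = f² + D = D + f²)
H(R) = (-4 + R)/(2 + R) (H(R) = (-4 + R)/(-3 + (5 + R)) = (-4 + R)/(2 + R))
(X(H(-9), 39) + 27392) + j(86, -162) = (115 + 27392) + (-162 + 86²) = 27507 + (-162 + 7396) = 27507 + 7234 = 34741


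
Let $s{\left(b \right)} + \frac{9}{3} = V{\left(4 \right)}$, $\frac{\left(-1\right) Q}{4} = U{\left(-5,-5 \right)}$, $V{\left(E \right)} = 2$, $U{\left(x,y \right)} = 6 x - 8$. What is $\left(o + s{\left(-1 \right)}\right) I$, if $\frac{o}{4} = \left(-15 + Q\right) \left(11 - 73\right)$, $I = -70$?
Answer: $2378390$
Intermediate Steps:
$U{\left(x,y \right)} = -8 + 6 x$
$Q = 152$ ($Q = - 4 \left(-8 + 6 \left(-5\right)\right) = - 4 \left(-8 - 30\right) = \left(-4\right) \left(-38\right) = 152$)
$s{\left(b \right)} = -1$ ($s{\left(b \right)} = -3 + 2 = -1$)
$o = -33976$ ($o = 4 \left(-15 + 152\right) \left(11 - 73\right) = 4 \cdot 137 \left(-62\right) = 4 \left(-8494\right) = -33976$)
$\left(o + s{\left(-1 \right)}\right) I = \left(-33976 - 1\right) \left(-70\right) = \left(-33977\right) \left(-70\right) = 2378390$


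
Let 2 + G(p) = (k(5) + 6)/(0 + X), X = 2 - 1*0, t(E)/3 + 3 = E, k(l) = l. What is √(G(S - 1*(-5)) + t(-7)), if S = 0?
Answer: I*√106/2 ≈ 5.1478*I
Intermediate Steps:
t(E) = -9 + 3*E
X = 2 (X = 2 + 0 = 2)
G(p) = 7/2 (G(p) = -2 + (5 + 6)/(0 + 2) = -2 + 11/2 = 7/2)
√(G(S - 1*(-5)) + t(-7)) = √(7/2 + (-9 + 3*(-7))) = √(7/2 + (-9 - 21)) = √(7/2 - 30) = √(-53/2) = I*√106/2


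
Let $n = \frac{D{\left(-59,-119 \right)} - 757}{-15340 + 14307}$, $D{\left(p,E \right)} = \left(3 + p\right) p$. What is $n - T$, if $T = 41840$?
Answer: $- \frac{43223267}{1033} \approx -41842.0$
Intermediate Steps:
$D{\left(p,E \right)} = p \left(3 + p\right)$
$n = - \frac{2547}{1033}$ ($n = \frac{- 59 \left(3 - 59\right) - 757}{-15340 + 14307} = \frac{\left(-59\right) \left(-56\right) - 757}{-1033} = \left(3304 - 757\right) \left(- \frac{1}{1033}\right) = 2547 \left(- \frac{1}{1033}\right) = - \frac{2547}{1033} \approx -2.4656$)
$n - T = - \frac{2547}{1033} - 41840 = - \frac{43223267}{1033}$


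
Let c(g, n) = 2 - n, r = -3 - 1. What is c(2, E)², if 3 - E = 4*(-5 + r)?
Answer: 1369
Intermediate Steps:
r = -4
E = 39 (E = 3 - 4*(-5 - 4) = 3 - 4*(-9) = 3 - 1*(-36) = 3 + 36 = 39)
c(2, E)² = (2 - 1*39)² = (2 - 39)² = (-37)² = 1369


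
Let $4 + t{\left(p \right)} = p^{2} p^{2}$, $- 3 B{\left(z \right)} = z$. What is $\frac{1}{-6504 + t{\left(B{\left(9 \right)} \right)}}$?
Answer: $- \frac{1}{6427} \approx -0.00015559$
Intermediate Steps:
$B{\left(z \right)} = - \frac{z}{3}$
$t{\left(p \right)} = -4 + p^{4}$ ($t{\left(p \right)} = -4 + p^{2} p^{2} = -4 + p^{4}$)
$\frac{1}{-6504 + t{\left(B{\left(9 \right)} \right)}} = \frac{1}{-6504 - \left(4 - \left(\left(- \frac{1}{3}\right) 9\right)^{4}\right)} = \frac{1}{-6504 - \left(4 - \left(-3\right)^{4}\right)} = \frac{1}{-6504 + \left(-4 + 81\right)} = \frac{1}{-6504 + 77} = \frac{1}{-6427} = - \frac{1}{6427}$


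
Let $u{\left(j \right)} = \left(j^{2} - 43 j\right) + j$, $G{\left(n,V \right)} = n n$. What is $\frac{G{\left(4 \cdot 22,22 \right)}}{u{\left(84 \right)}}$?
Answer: $\frac{968}{441} \approx 2.195$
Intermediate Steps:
$G{\left(n,V \right)} = n^{2}$
$u{\left(j \right)} = j^{2} - 42 j$
$\frac{G{\left(4 \cdot 22,22 \right)}}{u{\left(84 \right)}} = \frac{\left(4 \cdot 22\right)^{2}}{84 \left(-42 + 84\right)} = \frac{88^{2}}{84 \cdot 42} = \frac{7744}{3528} = 7744 \cdot \frac{1}{3528} = \frac{968}{441}$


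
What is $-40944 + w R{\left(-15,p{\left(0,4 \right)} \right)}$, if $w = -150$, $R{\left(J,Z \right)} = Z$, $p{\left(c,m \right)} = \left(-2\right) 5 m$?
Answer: $-34944$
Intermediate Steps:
$p{\left(c,m \right)} = - 10 m$
$-40944 + w R{\left(-15,p{\left(0,4 \right)} \right)} = -40944 - 150 \left(\left(-10\right) 4\right) = -40944 - -6000 = -40944 + 6000 = -34944$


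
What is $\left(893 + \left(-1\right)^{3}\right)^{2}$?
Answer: $795664$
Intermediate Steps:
$\left(893 + \left(-1\right)^{3}\right)^{2} = \left(893 - 1\right)^{2} = 892^{2} = 795664$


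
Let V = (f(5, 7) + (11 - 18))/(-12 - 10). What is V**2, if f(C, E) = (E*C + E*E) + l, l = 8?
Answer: 7225/484 ≈ 14.928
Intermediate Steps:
f(C, E) = 8 + E**2 + C*E (f(C, E) = (E*C + E*E) + 8 = (C*E + E**2) + 8 = (E**2 + C*E) + 8 = 8 + E**2 + C*E)
V = -85/22 (V = ((8 + 7**2 + 5*7) + (11 - 18))/(-12 - 10) = ((8 + 49 + 35) - 7)/(-22) = (92 - 7)*(-1/22) = 85*(-1/22) = -85/22 ≈ -3.8636)
V**2 = (-85/22)**2 = 7225/484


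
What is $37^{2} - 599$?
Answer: $770$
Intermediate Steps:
$37^{2} - 599 = 1369 - 599 = 770$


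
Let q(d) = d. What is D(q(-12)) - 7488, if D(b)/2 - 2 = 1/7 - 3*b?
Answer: -51882/7 ≈ -7411.7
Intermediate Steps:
D(b) = 30/7 - 6*b (D(b) = 4 + 2*(1/7 - 3*b) = 4 + 2*(⅐ - 3*b) = 4 + (2/7 - 6*b) = 30/7 - 6*b)
D(q(-12)) - 7488 = (30/7 - 6*(-12)) - 7488 = (30/7 + 72) - 7488 = 534/7 - 7488 = -51882/7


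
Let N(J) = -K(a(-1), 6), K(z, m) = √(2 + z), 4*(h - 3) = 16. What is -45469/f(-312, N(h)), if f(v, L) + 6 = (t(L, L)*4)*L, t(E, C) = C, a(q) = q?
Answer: 45469/2 ≈ 22735.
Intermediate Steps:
h = 7 (h = 3 + (¼)*16 = 3 + 4 = 7)
N(J) = -1 (N(J) = -√(2 - 1) = -√1 = -1*1 = -1)
f(v, L) = -6 + 4*L² (f(v, L) = -6 + (L*4)*L = -6 + (4*L)*L = -6 + 4*L²)
-45469/f(-312, N(h)) = -45469/(-6 + 4*(-1)²) = -45469/(-6 + 4*1) = -45469/(-6 + 4) = -45469/(-2) = -45469*(-½) = 45469/2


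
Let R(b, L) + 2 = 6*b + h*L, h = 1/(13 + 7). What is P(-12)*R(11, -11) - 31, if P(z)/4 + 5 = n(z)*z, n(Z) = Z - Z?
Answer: -1300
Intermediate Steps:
h = 1/20 ≈ 0.050000
n(Z) = 0
P(z) = -20 (P(z) = -20 + 4*(0*z) = -20 + 4*0 = -20 + 0 = -20)
R(b, L) = -2 + 6*b + L/20 (R(b, L) = -2 + (6*b + L/20) = -2 + 6*b + L/20)
P(-12)*R(11, -11) - 31 = -20*(-2 + 6*11 + (1/20)*(-11)) - 31 = -20*(-2 + 66 - 11/20) - 31 = -20*1269/20 - 31 = -1269 - 31 = -1300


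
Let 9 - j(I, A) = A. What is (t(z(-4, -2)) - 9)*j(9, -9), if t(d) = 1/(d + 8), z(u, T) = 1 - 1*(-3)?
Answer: -321/2 ≈ -160.50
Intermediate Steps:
j(I, A) = 9 - A
z(u, T) = 4 (z(u, T) = 1 + 3 = 4)
t(d) = 1/(8 + d)
(t(z(-4, -2)) - 9)*j(9, -9) = (1/(8 + 4) - 9)*(9 - 1*(-9)) = (1/12 - 9)*(9 + 9) = (1/12 - 9)*18 = -107/12*18 = -321/2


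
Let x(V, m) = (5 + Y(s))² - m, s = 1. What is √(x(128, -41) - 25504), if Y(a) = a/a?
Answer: I*√25427 ≈ 159.46*I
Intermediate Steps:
Y(a) = 1
x(V, m) = 36 - m (x(V, m) = (5 + 1)² - m = 6² - m = 36 - m)
√(x(128, -41) - 25504) = √((36 - 1*(-41)) - 25504) = √((36 + 41) - 25504) = √(77 - 25504) = √(-25427) = I*√25427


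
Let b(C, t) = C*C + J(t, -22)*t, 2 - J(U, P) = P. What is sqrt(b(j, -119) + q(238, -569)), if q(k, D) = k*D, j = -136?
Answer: I*sqrt(119782) ≈ 346.1*I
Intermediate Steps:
J(U, P) = 2 - P
q(k, D) = D*k
b(C, t) = C**2 + 24*t (b(C, t) = C*C + (2 - 1*(-22))*t = C**2 + (2 + 22)*t = C**2 + 24*t)
sqrt(b(j, -119) + q(238, -569)) = sqrt(((-136)**2 + 24*(-119)) - 569*238) = sqrt((18496 - 2856) - 135422) = sqrt(15640 - 135422) = sqrt(-119782) = I*sqrt(119782)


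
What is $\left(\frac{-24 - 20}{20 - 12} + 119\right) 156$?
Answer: $17706$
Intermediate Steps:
$\left(\frac{-24 - 20}{20 - 12} + 119\right) 156 = \left(- \frac{44}{8} + 119\right) 156 = \left(\left(-44\right) \frac{1}{8} + 119\right) 156 = \left(- \frac{11}{2} + 119\right) 156 = \frac{227}{2} \cdot 156 = 17706$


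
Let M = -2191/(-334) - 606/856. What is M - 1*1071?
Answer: -76132523/71476 ≈ -1065.1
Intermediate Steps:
M = 418273/71476 (M = -2191*(-1/334) - 606*1/856 = 2191/334 - 303/428 = 418273/71476 ≈ 5.8519)
M - 1*1071 = 418273/71476 - 1*1071 = 418273/71476 - 1071 = -76132523/71476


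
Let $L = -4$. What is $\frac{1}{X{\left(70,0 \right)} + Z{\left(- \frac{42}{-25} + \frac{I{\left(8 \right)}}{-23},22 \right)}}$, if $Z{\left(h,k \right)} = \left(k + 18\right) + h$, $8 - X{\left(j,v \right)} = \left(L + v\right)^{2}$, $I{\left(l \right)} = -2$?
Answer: $\frac{575}{19416} \approx 0.029615$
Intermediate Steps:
$X{\left(j,v \right)} = 8 - \left(-4 + v\right)^{2}$
$Z{\left(h,k \right)} = 18 + h + k$ ($Z{\left(h,k \right)} = \left(18 + k\right) + h = 18 + h + k$)
$\frac{1}{X{\left(70,0 \right)} + Z{\left(- \frac{42}{-25} + \frac{I{\left(8 \right)}}{-23},22 \right)}} = \frac{1}{\left(8 - \left(-4 + 0\right)^{2}\right) + \left(18 - \left(- \frac{42}{25} - \frac{2}{23}\right) + 22\right)} = \frac{1}{\left(8 - \left(-4\right)^{2}\right) + \left(18 - - \frac{1016}{575} + 22\right)} = \frac{1}{\left(8 - 16\right) + \left(18 + \left(\frac{42}{25} + \frac{2}{23}\right) + 22\right)} = \frac{1}{\left(8 - 16\right) + \left(18 + \frac{1016}{575} + 22\right)} = \frac{1}{-8 + \frac{24016}{575}} = \frac{1}{\frac{19416}{575}} = \frac{575}{19416}$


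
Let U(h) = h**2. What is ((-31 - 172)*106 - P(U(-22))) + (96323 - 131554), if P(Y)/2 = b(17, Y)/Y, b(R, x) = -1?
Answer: -13733257/242 ≈ -56749.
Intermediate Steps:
P(Y) = -2/Y (P(Y) = 2*(-1/Y) = -2/Y)
((-31 - 172)*106 - P(U(-22))) + (96323 - 131554) = ((-31 - 172)*106 - (-2)/((-22)**2)) + (96323 - 131554) = (-203*106 - (-2)/484) - 35231 = (-21518 - (-2)/484) - 35231 = (-21518 - 1*(-1/242)) - 35231 = (-21518 + 1/242) - 35231 = -5207355/242 - 35231 = -13733257/242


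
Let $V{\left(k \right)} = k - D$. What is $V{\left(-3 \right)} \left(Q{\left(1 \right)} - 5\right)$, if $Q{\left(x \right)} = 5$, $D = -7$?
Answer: $0$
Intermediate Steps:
$V{\left(k \right)} = 7 + k$ ($V{\left(k \right)} = k - -7 = k + 7 = 7 + k$)
$V{\left(-3 \right)} \left(Q{\left(1 \right)} - 5\right) = \left(7 - 3\right) \left(5 - 5\right) = 4 \cdot 0 = 0$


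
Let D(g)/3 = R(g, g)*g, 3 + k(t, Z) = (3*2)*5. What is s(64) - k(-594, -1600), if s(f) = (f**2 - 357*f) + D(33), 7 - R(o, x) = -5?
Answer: -17591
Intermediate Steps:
R(o, x) = 12 (R(o, x) = 7 - 1*(-5) = 7 + 5 = 12)
k(t, Z) = 27 (k(t, Z) = -3 + (3*2)*5 = -3 + 6*5 = -3 + 30 = 27)
D(g) = 36*g (D(g) = 3*(12*g) = 36*g)
s(f) = 1188 + f**2 - 357*f (s(f) = (f**2 - 357*f) + 36*33 = (f**2 - 357*f) + 1188 = 1188 + f**2 - 357*f)
s(64) - k(-594, -1600) = (1188 + 64**2 - 357*64) - 1*27 = (1188 + 4096 - 22848) - 27 = -17564 - 27 = -17591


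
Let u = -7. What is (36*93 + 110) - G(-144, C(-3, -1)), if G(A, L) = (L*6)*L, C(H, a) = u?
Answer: 3164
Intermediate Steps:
C(H, a) = -7
G(A, L) = 6*L² (G(A, L) = (6*L)*L = 6*L²)
(36*93 + 110) - G(-144, C(-3, -1)) = (36*93 + 110) - 6*(-7)² = (3348 + 110) - 6*49 = 3458 - 1*294 = 3458 - 294 = 3164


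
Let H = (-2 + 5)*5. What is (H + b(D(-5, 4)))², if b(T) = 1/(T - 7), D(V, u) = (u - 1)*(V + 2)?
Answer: 57121/256 ≈ 223.13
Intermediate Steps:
D(V, u) = (-1 + u)*(2 + V)
b(T) = 1/(-7 + T)
H = 15 (H = 3*5 = 15)
(H + b(D(-5, 4)))² = (15 + 1/(-7 + (-2 - 1*(-5) + 2*4 - 5*4)))² = (15 + 1/(-7 + (-2 + 5 + 8 - 20)))² = (15 + 1/(-7 - 9))² = (15 + 1/(-16))² = (15 - 1/16)² = (239/16)² = 57121/256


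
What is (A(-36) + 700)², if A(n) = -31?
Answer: 447561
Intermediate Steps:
(A(-36) + 700)² = (-31 + 700)² = 669² = 447561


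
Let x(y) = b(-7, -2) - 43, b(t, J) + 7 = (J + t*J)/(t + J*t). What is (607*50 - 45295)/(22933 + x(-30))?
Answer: -104615/160193 ≈ -0.65306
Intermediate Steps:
b(t, J) = -7 + (J + J*t)/(t + J*t) (b(t, J) = -7 + (J + t*J)/(t + J*t) = -7 + (J + J*t)/(t + J*t))
x(y) = -338/7 (x(y) = (-2 - 7*(-7) - 6*(-2)*(-7))/((-7)*(1 - 2)) - 43 = -1/7*(-2 + 49 - 84)/(-1) - 43 = -1/7*(-1)*(-37) - 43 = -37/7 - 43 = -338/7)
(607*50 - 45295)/(22933 + x(-30)) = (607*50 - 45295)/(22933 - 338/7) = (30350 - 45295)/(160193/7) = -14945*7/160193 = -104615/160193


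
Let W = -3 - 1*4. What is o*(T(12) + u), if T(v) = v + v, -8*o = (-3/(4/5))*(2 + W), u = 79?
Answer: -7725/32 ≈ -241.41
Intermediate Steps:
W = -7 (W = -3 - 4 = -7)
o = -75/32 (o = -(-3/(4/5))*(2 - 7)/8 = -(-3/(4*(1/5)))*(-5)/8 = -(-3/4/5)*(-5)/8 = -(-3*5/4)*(-5)/8 = -(-15)*(-5)/32 = -1/8*75/4 = -75/32 ≈ -2.3438)
T(v) = 2*v
o*(T(12) + u) = -75*(2*12 + 79)/32 = -75*(24 + 79)/32 = -75/32*103 = -7725/32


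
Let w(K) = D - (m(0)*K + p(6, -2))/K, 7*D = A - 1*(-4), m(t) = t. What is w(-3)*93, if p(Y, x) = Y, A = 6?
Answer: 2232/7 ≈ 318.86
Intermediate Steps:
D = 10/7 (D = (6 - 1*(-4))/7 = (6 + 4)/7 = (⅐)*10 = 10/7 ≈ 1.4286)
w(K) = 10/7 - 6/K (w(K) = 10/7 - (0*K + 6)/K = 10/7 - (0 + 6)/K = 10/7 - 6/K)
w(-3)*93 = (10/7 - 6/(-3))*93 = (10/7 - 6*(-⅓))*93 = (10/7 + 2)*93 = (24/7)*93 = 2232/7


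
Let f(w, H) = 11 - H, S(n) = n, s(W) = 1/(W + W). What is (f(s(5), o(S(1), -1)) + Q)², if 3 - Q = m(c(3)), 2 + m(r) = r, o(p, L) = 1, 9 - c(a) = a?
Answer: 81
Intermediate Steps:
c(a) = 9 - a
s(W) = 1/(2*W)
m(r) = -2 + r
Q = -1 (Q = 3 - (-2 + (9 - 1*3)) = 3 - (-2 + (9 - 3)) = 3 - (-2 + 6) = 3 - 1*4 = 3 - 4 = -1)
(f(s(5), o(S(1), -1)) + Q)² = ((11 - 1*1) - 1)² = ((11 - 1) - 1)² = (10 - 1)² = 9² = 81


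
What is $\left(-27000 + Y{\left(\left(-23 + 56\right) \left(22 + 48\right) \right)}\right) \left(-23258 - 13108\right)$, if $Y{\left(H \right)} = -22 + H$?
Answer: $898676592$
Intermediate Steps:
$\left(-27000 + Y{\left(\left(-23 + 56\right) \left(22 + 48\right) \right)}\right) \left(-23258 - 13108\right) = \left(-27000 - \left(22 - \left(-23 + 56\right) \left(22 + 48\right)\right)\right) \left(-23258 - 13108\right) = \left(-27000 + \left(-22 + 33 \cdot 70\right)\right) \left(-23258 - 13108\right) = \left(-27000 + \left(-22 + 2310\right)\right) \left(-36366\right) = \left(-27000 + 2288\right) \left(-36366\right) = \left(-24712\right) \left(-36366\right) = 898676592$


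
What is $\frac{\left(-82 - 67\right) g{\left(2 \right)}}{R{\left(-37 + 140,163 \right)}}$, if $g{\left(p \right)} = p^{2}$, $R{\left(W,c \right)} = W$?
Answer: $- \frac{596}{103} \approx -5.7864$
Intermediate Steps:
$\frac{\left(-82 - 67\right) g{\left(2 \right)}}{R{\left(-37 + 140,163 \right)}} = \frac{\left(-82 - 67\right) 2^{2}}{-37 + 140} = \frac{\left(-149\right) 4}{103} = \left(-596\right) \frac{1}{103} = - \frac{596}{103}$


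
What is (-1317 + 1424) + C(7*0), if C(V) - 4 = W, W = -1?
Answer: 110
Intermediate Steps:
C(V) = 3 (C(V) = 4 - 1 = 3)
(-1317 + 1424) + C(7*0) = (-1317 + 1424) + 3 = 107 + 3 = 110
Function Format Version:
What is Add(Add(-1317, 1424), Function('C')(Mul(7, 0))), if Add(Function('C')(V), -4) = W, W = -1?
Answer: 110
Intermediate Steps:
Function('C')(V) = 3 (Function('C')(V) = Add(4, -1) = 3)
Add(Add(-1317, 1424), Function('C')(Mul(7, 0))) = Add(Add(-1317, 1424), 3) = Add(107, 3) = 110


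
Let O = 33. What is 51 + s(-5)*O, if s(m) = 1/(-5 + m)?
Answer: 477/10 ≈ 47.700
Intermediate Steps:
51 + s(-5)*O = 51 + 33/(-5 - 5) = 51 + 33/(-10) = 51 - 1/10*33 = 51 - 33/10 = 477/10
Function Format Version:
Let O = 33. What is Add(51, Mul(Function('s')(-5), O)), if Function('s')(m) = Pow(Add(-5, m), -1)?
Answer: Rational(477, 10) ≈ 47.700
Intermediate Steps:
Add(51, Mul(Function('s')(-5), O)) = Add(51, Mul(Pow(Add(-5, -5), -1), 33)) = Add(51, Mul(Pow(-10, -1), 33)) = Add(51, Mul(Rational(-1, 10), 33)) = Add(51, Rational(-33, 10)) = Rational(477, 10)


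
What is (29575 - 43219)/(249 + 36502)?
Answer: -13644/36751 ≈ -0.37126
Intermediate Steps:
(29575 - 43219)/(249 + 36502) = -13644/36751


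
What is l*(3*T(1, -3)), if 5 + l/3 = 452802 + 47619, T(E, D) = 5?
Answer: 22518720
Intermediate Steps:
l = 1501248 (l = -15 + 3*(452802 + 47619) = -15 + 3*500421 = -15 + 1501263 = 1501248)
l*(3*T(1, -3)) = 1501248*(3*5) = 1501248*15 = 22518720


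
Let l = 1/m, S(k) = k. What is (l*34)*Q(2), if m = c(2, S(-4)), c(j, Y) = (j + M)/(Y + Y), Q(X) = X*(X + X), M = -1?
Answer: -2176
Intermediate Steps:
Q(X) = 2*X² (Q(X) = X*(2*X) = 2*X²)
c(j, Y) = (-1 + j)/(2*Y) (c(j, Y) = (j - 1)/(Y + Y) = (-1 + j)/((2*Y)) = (-1 + j)*(1/(2*Y)) = (-1 + j)/(2*Y))
m = -⅛ (m = (½)*(-1 + 2)/(-4) = (½)*(-¼)*1 = -⅛ ≈ -0.12500)
l = -8 (l = 1/(-⅛) = -8)
(l*34)*Q(2) = (-8*34)*(2*2²) = -544*4 = -272*8 = -2176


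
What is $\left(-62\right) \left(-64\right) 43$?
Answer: $170624$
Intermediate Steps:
$\left(-62\right) \left(-64\right) 43 = 3968 \cdot 43 = 170624$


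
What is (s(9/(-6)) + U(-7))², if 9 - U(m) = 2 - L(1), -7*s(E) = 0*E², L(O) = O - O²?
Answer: 49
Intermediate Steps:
s(E) = 0 (s(E) = -0*E² = -⅐*0 = 0)
U(m) = 7 (U(m) = 9 - (2 - (1 - 1*1)) = 9 - (2 - (1 - 1)) = 9 - (2 - 0) = 9 - (2 - 1*0) = 9 - (2 + 0) = 9 - 1*2 = 9 - 2 = 7)
(s(9/(-6)) + U(-7))² = (0 + 7)² = 7² = 49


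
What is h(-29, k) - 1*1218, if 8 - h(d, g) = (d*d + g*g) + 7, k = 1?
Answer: -2059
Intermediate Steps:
h(d, g) = 1 - d**2 - g**2 (h(d, g) = 8 - ((d*d + g*g) + 7) = 8 - ((d**2 + g**2) + 7) = 8 - (7 + d**2 + g**2) = 8 + (-7 - d**2 - g**2) = 1 - d**2 - g**2)
h(-29, k) - 1*1218 = (1 - 1*(-29)**2 - 1*1**2) - 1*1218 = (1 - 1*841 - 1*1) - 1218 = (1 - 841 - 1) - 1218 = -841 - 1218 = -2059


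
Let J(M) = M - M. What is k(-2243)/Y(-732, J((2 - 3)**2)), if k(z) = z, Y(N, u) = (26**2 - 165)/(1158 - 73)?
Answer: -347665/73 ≈ -4762.5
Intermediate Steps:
J(M) = 0
Y(N, u) = 73/155 (Y(N, u) = (676 - 165)/1085 = 511*(1/1085) = 73/155)
k(-2243)/Y(-732, J((2 - 3)**2)) = -2243/73/155 = -2243*155/73 = -347665/73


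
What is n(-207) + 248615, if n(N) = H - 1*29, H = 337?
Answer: 248923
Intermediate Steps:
n(N) = 308 (n(N) = 337 - 1*29 = 337 - 29 = 308)
n(-207) + 248615 = 308 + 248615 = 248923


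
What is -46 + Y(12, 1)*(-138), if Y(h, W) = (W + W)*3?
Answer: -874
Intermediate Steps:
Y(h, W) = 6*W (Y(h, W) = (2*W)*3 = 6*W)
-46 + Y(12, 1)*(-138) = -46 + (6*1)*(-138) = -46 + 6*(-138) = -46 - 828 = -874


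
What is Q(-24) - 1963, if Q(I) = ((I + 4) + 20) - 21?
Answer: -1984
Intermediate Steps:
Q(I) = 3 + I (Q(I) = ((4 + I) + 20) - 21 = (24 + I) - 21 = 3 + I)
Q(-24) - 1963 = (3 - 24) - 1963 = -21 - 1963 = -1984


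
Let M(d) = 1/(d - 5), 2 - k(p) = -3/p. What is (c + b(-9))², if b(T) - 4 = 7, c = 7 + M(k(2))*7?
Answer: 1600/9 ≈ 177.78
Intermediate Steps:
k(p) = 2 + 3/p (k(p) = 2 - (-3)/p = 2 + 3/p)
M(d) = 1/(-5 + d)
c = 7/3 (c = 7 + 7/(-5 + (2 + 3/2)) = 7 + 7/(-5 + 7/2) = 7 + 7/(-3/2) = 7 - ⅔*7 = 7 - 14/3 = 7/3 ≈ 2.3333)
b(T) = 11 (b(T) = 4 + 7 = 11)
(c + b(-9))² = (7/3 + 11)² = (40/3)² = 1600/9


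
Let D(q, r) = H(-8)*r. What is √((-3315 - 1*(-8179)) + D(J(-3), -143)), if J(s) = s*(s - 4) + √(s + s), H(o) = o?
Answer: 2*√1502 ≈ 77.511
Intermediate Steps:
J(s) = s*(-4 + s) + √2*√s (J(s) = s*(-4 + s) + √(2*s) = s*(-4 + s) + √2*√s)
D(q, r) = -8*r
√((-3315 - 1*(-8179)) + D(J(-3), -143)) = √((-3315 - 1*(-8179)) - 8*(-143)) = √((-3315 + 8179) + 1144) = √(4864 + 1144) = √6008 = 2*√1502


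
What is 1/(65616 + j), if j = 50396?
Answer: 1/116012 ≈ 8.6198e-6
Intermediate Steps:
1/(65616 + j) = 1/(65616 + 50396) = 1/116012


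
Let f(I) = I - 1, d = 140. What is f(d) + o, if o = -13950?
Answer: -13811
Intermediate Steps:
f(I) = -1 + I
f(d) + o = (-1 + 140) - 13950 = 139 - 13950 = -13811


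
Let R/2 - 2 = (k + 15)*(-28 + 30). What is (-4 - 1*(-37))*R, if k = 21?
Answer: 4884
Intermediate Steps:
R = 148 (R = 4 + 2*((21 + 15)*(-28 + 30)) = 4 + 2*(36*2) = 4 + 2*72 = 4 + 144 = 148)
(-4 - 1*(-37))*R = (-4 - 1*(-37))*148 = (-4 + 37)*148 = 33*148 = 4884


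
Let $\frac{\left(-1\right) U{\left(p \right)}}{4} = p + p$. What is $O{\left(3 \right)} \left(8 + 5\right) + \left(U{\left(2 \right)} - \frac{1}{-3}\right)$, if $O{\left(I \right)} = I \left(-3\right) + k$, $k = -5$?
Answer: $- \frac{593}{3} \approx -197.67$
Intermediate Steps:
$U{\left(p \right)} = - 8 p$ ($U{\left(p \right)} = - 4 \left(p + p\right) = - 4 \cdot 2 p = - 8 p$)
$O{\left(I \right)} = -5 - 3 I$ ($O{\left(I \right)} = I \left(-3\right) - 5 = - 3 I - 5 = -5 - 3 I$)
$O{\left(3 \right)} \left(8 + 5\right) + \left(U{\left(2 \right)} - \frac{1}{-3}\right) = \left(-5 - 9\right) \left(8 + 5\right) - \frac{47}{3} = \left(-5 - 9\right) 13 - \frac{47}{3} = \left(-14\right) 13 + \left(-16 + \frac{1}{3}\right) = -182 - \frac{47}{3} = - \frac{593}{3}$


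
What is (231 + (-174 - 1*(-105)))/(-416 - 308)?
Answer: -81/362 ≈ -0.22376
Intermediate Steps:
(231 + (-174 - 1*(-105)))/(-416 - 308) = (231 + (-174 + 105))/(-724) = (231 - 69)*(-1/724) = 162*(-1/724) = -81/362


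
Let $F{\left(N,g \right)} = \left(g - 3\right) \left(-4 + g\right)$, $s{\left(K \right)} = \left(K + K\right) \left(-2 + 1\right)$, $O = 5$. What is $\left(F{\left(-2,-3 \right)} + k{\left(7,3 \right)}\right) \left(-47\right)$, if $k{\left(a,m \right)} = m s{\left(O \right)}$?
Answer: $-564$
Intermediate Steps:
$s{\left(K \right)} = - 2 K$ ($s{\left(K \right)} = 2 K \left(-1\right) = - 2 K$)
$F{\left(N,g \right)} = \left(-4 + g\right) \left(-3 + g\right)$ ($F{\left(N,g \right)} = \left(-3 + g\right) \left(-4 + g\right) = \left(-4 + g\right) \left(-3 + g\right)$)
$k{\left(a,m \right)} = - 10 m$ ($k{\left(a,m \right)} = m \left(\left(-2\right) 5\right) = m \left(-10\right) = - 10 m$)
$\left(F{\left(-2,-3 \right)} + k{\left(7,3 \right)}\right) \left(-47\right) = \left(\left(12 + \left(-3\right)^{2} - -21\right) - 30\right) \left(-47\right) = \left(\left(12 + 9 + 21\right) - 30\right) \left(-47\right) = \left(42 - 30\right) \left(-47\right) = 12 \left(-47\right) = -564$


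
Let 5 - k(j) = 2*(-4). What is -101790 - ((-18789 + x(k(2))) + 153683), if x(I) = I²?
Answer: -236853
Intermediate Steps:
k(j) = 13 (k(j) = 5 - 2*(-4) = 5 - 1*(-8) = 5 + 8 = 13)
-101790 - ((-18789 + x(k(2))) + 153683) = -101790 - ((-18789 + 13²) + 153683) = -101790 - ((-18789 + 169) + 153683) = -101790 - (-18620 + 153683) = -101790 - 1*135063 = -101790 - 135063 = -236853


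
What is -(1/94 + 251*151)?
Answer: -3562695/94 ≈ -37901.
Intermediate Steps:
-(1/94 + 251*151) = -(1/94 + 37901) = -1*3562695/94 = -3562695/94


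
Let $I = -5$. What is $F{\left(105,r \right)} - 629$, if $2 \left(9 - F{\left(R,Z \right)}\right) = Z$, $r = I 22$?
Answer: $-565$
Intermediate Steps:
$r = -110$ ($r = \left(-5\right) 22 = -110$)
$F{\left(R,Z \right)} = 9 - \frac{Z}{2}$
$F{\left(105,r \right)} - 629 = \left(9 - -55\right) - 629 = \left(9 + 55\right) - 629 = 64 - 629 = -565$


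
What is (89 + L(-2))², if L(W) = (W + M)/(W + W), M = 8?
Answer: 30625/4 ≈ 7656.3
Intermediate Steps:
L(W) = (8 + W)/(2*W) (L(W) = (W + 8)/(W + W) = (8 + W)/((2*W)) = (8 + W)*(1/(2*W)) = (8 + W)/(2*W))
(89 + L(-2))² = (89 + (½)*(8 - 2)/(-2))² = (89 + (½)*(-½)*6)² = (89 - 3/2)² = (175/2)² = 30625/4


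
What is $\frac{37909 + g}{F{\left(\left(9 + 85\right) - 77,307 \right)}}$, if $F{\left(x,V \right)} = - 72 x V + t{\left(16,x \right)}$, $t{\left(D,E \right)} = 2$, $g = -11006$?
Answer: $- \frac{26903}{375766} \approx -0.071595$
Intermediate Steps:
$F{\left(x,V \right)} = 2 - 72 V x$ ($F{\left(x,V \right)} = - 72 x V + 2 = - 72 V x + 2 = 2 - 72 V x$)
$\frac{37909 + g}{F{\left(\left(9 + 85\right) - 77,307 \right)}} = \frac{37909 - 11006}{2 - 22104 \left(\left(9 + 85\right) - 77\right)} = \frac{26903}{2 - 22104 \left(94 - 77\right)} = \frac{26903}{2 - 22104 \cdot 17} = \frac{26903}{2 - 375768} = \frac{26903}{-375766} = 26903 \left(- \frac{1}{375766}\right) = - \frac{26903}{375766}$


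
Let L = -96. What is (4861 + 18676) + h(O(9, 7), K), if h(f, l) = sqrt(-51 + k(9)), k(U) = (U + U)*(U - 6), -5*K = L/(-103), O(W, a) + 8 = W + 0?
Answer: 23537 + sqrt(3) ≈ 23539.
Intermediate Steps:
O(W, a) = -8 + W (O(W, a) = -8 + (W + 0) = -8 + W)
K = -96/515 (K = -(-96)/(5*(-103)) = -(-96)*(-1)/(5*103) = -1/5*96/103 = -96/515 ≈ -0.18641)
k(U) = 2*U*(-6 + U) (k(U) = (2*U)*(-6 + U) = 2*U*(-6 + U))
h(f, l) = sqrt(3) (h(f, l) = sqrt(-51 + 2*9*(-6 + 9)) = sqrt(-51 + 2*9*3) = sqrt(-51 + 54) = sqrt(3))
(4861 + 18676) + h(O(9, 7), K) = (4861 + 18676) + sqrt(3) = 23537 + sqrt(3)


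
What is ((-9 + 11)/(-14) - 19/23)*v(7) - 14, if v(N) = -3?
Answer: -1786/161 ≈ -11.093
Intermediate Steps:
((-9 + 11)/(-14) - 19/23)*v(7) - 14 = ((-9 + 11)/(-14) - 19/23)*(-3) - 14 = (2*(-1/14) - 19*1/23)*(-3) - 14 = (-1/7 - 19/23)*(-3) - 14 = -156/161*(-3) - 14 = 468/161 - 14 = -1786/161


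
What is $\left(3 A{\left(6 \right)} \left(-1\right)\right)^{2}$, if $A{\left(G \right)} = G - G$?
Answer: $0$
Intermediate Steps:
$A{\left(G \right)} = 0$
$\left(3 A{\left(6 \right)} \left(-1\right)\right)^{2} = \left(3 \cdot 0 \left(-1\right)\right)^{2} = \left(0 \left(-1\right)\right)^{2} = 0^{2} = 0$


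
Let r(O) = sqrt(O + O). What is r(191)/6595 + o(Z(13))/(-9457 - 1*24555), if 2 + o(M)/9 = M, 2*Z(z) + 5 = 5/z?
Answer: 126/110539 + sqrt(382)/6595 ≈ 0.0041035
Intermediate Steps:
Z(z) = -5/2 + 5/(2*z) (Z(z) = -5/2 + (5/z)/2 = -5/2 + 5/(2*z))
o(M) = -18 + 9*M
r(O) = sqrt(2)*sqrt(O) (r(O) = sqrt(2*O) = sqrt(2)*sqrt(O))
r(191)/6595 + o(Z(13))/(-9457 - 1*24555) = (sqrt(2)*sqrt(191))/6595 + (-18 + 9*((5/2)*(1 - 1*13)/13))/(-9457 - 1*24555) = sqrt(382)*(1/6595) + (-18 + 9*((5/2)*(1/13)*(1 - 13)))/(-9457 - 24555) = sqrt(382)/6595 + (-18 + 9*((5/2)*(1/13)*(-12)))/(-34012) = sqrt(382)/6595 + (-18 + 9*(-30/13))*(-1/34012) = sqrt(382)/6595 + (-18 - 270/13)*(-1/34012) = sqrt(382)/6595 - 504/13*(-1/34012) = sqrt(382)/6595 + 126/110539 = 126/110539 + sqrt(382)/6595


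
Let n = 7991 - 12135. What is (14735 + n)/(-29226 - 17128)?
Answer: -1513/6622 ≈ -0.22848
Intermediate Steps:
n = -4144
(14735 + n)/(-29226 - 17128) = (14735 - 4144)/(-29226 - 17128) = 10591/(-46354) = 10591*(-1/46354) = -1513/6622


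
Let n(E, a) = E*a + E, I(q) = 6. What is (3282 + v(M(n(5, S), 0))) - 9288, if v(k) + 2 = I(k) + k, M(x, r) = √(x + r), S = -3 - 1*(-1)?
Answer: -6002 + I*√5 ≈ -6002.0 + 2.2361*I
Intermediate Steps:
S = -2 (S = -3 + 1 = -2)
n(E, a) = E + E*a
M(x, r) = √(r + x)
v(k) = 4 + k (v(k) = -2 + (6 + k) = 4 + k)
(3282 + v(M(n(5, S), 0))) - 9288 = (3282 + (4 + √(0 + 5*(1 - 2)))) - 9288 = (3282 + (4 + √(0 + 5*(-1)))) - 9288 = (3282 + (4 + √(0 - 5))) - 9288 = (3282 + (4 + √(-5))) - 9288 = (3282 + (4 + I*√5)) - 9288 = (3286 + I*√5) - 9288 = -6002 + I*√5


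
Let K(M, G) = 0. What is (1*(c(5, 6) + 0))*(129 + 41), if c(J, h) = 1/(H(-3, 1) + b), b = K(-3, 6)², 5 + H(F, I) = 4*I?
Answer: -170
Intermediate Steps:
H(F, I) = -5 + 4*I
b = 0 (b = 0² = 0)
c(J, h) = -1 (c(J, h) = 1/((-5 + 4*1) + 0) = 1/((-5 + 4) + 0) = 1/(-1 + 0) = 1/(-1) = -1)
(1*(c(5, 6) + 0))*(129 + 41) = (1*(-1 + 0))*(129 + 41) = (1*(-1))*170 = -1*170 = -170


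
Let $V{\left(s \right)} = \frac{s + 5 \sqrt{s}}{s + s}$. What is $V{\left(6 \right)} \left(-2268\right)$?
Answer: $-1134 - 945 \sqrt{6} \approx -3448.8$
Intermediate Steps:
$V{\left(s \right)} = \frac{s + 5 \sqrt{s}}{2 s}$
$V{\left(6 \right)} \left(-2268\right) = \left(\frac{1}{2} + \frac{5}{2 \sqrt{6}}\right) \left(-2268\right) = \left(\frac{1}{2} + \frac{5 \frac{\sqrt{6}}{6}}{2}\right) \left(-2268\right) = \left(\frac{1}{2} + \frac{5 \sqrt{6}}{12}\right) \left(-2268\right) = -1134 - 945 \sqrt{6}$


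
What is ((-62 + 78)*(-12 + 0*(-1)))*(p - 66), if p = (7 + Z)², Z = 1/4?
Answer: 2580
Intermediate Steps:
Z = ¼ ≈ 0.25000
p = 841/16 (p = (7 + ¼)² = (29/4)² = 841/16 ≈ 52.563)
((-62 + 78)*(-12 + 0*(-1)))*(p - 66) = ((-62 + 78)*(-12 + 0*(-1)))*(841/16 - 66) = (16*(-12 + 0))*(-215/16) = (16*(-12))*(-215/16) = -192*(-215/16) = 2580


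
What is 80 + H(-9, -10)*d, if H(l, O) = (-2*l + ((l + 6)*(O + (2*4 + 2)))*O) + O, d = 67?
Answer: 616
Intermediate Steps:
H(l, O) = O - 2*l + O*(6 + l)*(10 + O) (H(l, O) = (-2*l + ((6 + l)*(O + (8 + 2)))*O) + O = (-2*l + ((6 + l)*(O + 10))*O) + O = (-2*l + ((6 + l)*(10 + O))*O) + O = (-2*l + O*(6 + l)*(10 + O)) + O = O - 2*l + O*(6 + l)*(10 + O))
80 + H(-9, -10)*d = 80 + (-2*(-9) + 6*(-10)² + 61*(-10) - 9*(-10)² + 10*(-10)*(-9))*67 = 80 + (18 + 6*100 - 610 - 9*100 + 900)*67 = 80 + (18 + 600 - 610 - 900 + 900)*67 = 80 + 8*67 = 80 + 536 = 616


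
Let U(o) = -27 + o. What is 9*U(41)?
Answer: 126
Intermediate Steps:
9*U(41) = 9*(-27 + 41) = 9*14 = 126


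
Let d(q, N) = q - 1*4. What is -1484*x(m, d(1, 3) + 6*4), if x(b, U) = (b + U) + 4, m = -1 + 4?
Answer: -41552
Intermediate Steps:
d(q, N) = -4 + q (d(q, N) = q - 4 = -4 + q)
m = 3
x(b, U) = 4 + U + b (x(b, U) = (U + b) + 4 = 4 + U + b)
-1484*x(m, d(1, 3) + 6*4) = -1484*(4 + ((-4 + 1) + 6*4) + 3) = -1484*(4 + (-3 + 24) + 3) = -1484*(4 + 21 + 3) = -1484*28 = -41552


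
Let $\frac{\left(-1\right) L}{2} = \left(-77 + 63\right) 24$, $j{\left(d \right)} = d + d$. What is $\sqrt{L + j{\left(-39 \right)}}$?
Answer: $3 \sqrt{66} \approx 24.372$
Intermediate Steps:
$j{\left(d \right)} = 2 d$
$L = 672$ ($L = - 2 \left(-77 + 63\right) 24 = - 2 \left(\left(-14\right) 24\right) = \left(-2\right) \left(-336\right) = 672$)
$\sqrt{L + j{\left(-39 \right)}} = \sqrt{672 + 2 \left(-39\right)} = \sqrt{672 - 78} = \sqrt{594} = 3 \sqrt{66}$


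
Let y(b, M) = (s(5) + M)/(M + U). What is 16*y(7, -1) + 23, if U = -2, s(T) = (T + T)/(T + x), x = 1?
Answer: 175/9 ≈ 19.444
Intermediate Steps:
s(T) = 2*T/(1 + T) (s(T) = (T + T)/(T + 1) = (2*T)/(1 + T) = 2*T/(1 + T))
y(b, M) = (5/3 + M)/(-2 + M) (y(b, M) = (2*5/(1 + 5) + M)/(M - 2) = (2*5/6 + M)/(-2 + M) = (2*5*(1/6) + M)/(-2 + M) = (5/3 + M)/(-2 + M))
16*y(7, -1) + 23 = 16*((5/3 - 1)/(-2 - 1)) + 23 = 16*((2/3)/(-3)) + 23 = 16*(-1/3*2/3) + 23 = 16*(-2/9) + 23 = -32/9 + 23 = 175/9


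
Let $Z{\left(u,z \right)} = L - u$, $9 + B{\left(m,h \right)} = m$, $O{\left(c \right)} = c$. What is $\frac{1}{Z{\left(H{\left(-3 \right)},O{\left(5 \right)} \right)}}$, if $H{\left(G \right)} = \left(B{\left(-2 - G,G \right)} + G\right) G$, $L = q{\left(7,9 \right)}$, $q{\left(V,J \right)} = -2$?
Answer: $- \frac{1}{35} \approx -0.028571$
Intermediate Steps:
$B{\left(m,h \right)} = -9 + m$
$L = -2$
$H{\left(G \right)} = - 11 G$ ($H{\left(G \right)} = \left(\left(-9 - \left(2 + G\right)\right) + G\right) G = \left(\left(-11 - G\right) + G\right) G = - 11 G$)
$Z{\left(u,z \right)} = -2 - u$
$\frac{1}{Z{\left(H{\left(-3 \right)},O{\left(5 \right)} \right)}} = \frac{1}{-2 - \left(-11\right) \left(-3\right)} = \frac{1}{-2 - 33} = \frac{1}{-35} = - \frac{1}{35}$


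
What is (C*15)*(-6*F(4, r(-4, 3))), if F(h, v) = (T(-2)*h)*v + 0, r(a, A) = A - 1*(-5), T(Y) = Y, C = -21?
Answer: -120960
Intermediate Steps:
r(a, A) = 5 + A (r(a, A) = A + 5 = 5 + A)
F(h, v) = -2*h*v (F(h, v) = (-2*h)*v + 0 = -2*h*v + 0 = -2*h*v)
(C*15)*(-6*F(4, r(-4, 3))) = (-21*15)*(-(-12)*4*(5 + 3)) = -(-1890)*(-2*4*8) = -(-1890)*(-64) = -315*384 = -120960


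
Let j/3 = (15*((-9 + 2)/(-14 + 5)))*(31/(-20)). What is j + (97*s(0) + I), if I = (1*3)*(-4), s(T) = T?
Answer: -265/4 ≈ -66.250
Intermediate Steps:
I = -12 (I = 3*(-4) = -12)
j = -217/4 (j = 3*((15*((-9 + 2)/(-14 + 5)))*(31/(-20))) = 3*((15*(-7/(-9)))*(31*(-1/20))) = 3*((15*(-7*(-⅑)))*(-31/20)) = 3*((15*(7/9))*(-31/20)) = 3*((35/3)*(-31/20)) = 3*(-217/12) = -217/4 ≈ -54.250)
j + (97*s(0) + I) = -217/4 + (97*0 - 12) = -217/4 + (0 - 12) = -217/4 - 12 = -265/4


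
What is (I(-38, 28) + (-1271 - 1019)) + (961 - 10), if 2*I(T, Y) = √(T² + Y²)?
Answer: -1339 + √557 ≈ -1315.4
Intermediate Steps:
I(T, Y) = √(T² + Y²)/2
(I(-38, 28) + (-1271 - 1019)) + (961 - 10) = (√((-38)² + 28²)/2 + (-1271 - 1019)) + (961 - 10) = (√(1444 + 784)/2 - 2290) + 951 = (√2228/2 - 2290) + 951 = ((2*√557)/2 - 2290) + 951 = (√557 - 2290) + 951 = (-2290 + √557) + 951 = -1339 + √557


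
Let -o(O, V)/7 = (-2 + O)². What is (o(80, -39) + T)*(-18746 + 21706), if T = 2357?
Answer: -119083760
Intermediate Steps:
o(O, V) = -7*(-2 + O)²
(o(80, -39) + T)*(-18746 + 21706) = (-7*(-2 + 80)² + 2357)*(-18746 + 21706) = (-7*78² + 2357)*2960 = (-7*6084 + 2357)*2960 = (-42588 + 2357)*2960 = -40231*2960 = -119083760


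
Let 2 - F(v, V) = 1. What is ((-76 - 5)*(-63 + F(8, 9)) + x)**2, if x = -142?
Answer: 23814400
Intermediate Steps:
F(v, V) = 1 (F(v, V) = 2 - 1*1 = 2 - 1 = 1)
((-76 - 5)*(-63 + F(8, 9)) + x)**2 = ((-76 - 5)*(-63 + 1) - 142)**2 = (-81*(-62) - 142)**2 = (5022 - 142)**2 = 4880**2 = 23814400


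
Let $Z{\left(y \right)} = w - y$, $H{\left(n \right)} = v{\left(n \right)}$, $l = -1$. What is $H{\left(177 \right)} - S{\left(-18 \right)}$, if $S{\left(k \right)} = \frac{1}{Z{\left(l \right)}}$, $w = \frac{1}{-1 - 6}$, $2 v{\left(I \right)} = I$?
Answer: $\frac{262}{3} \approx 87.333$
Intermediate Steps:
$v{\left(I \right)} = \frac{I}{2}$
$w = - \frac{1}{7}$ ($w = \frac{1}{-7} = - \frac{1}{7} \approx -0.14286$)
$H{\left(n \right)} = \frac{n}{2}$
$Z{\left(y \right)} = - \frac{1}{7} - y$
$S{\left(k \right)} = \frac{7}{6}$ ($S{\left(k \right)} = \frac{1}{- \frac{1}{7} - -1} = \frac{1}{- \frac{1}{7} + 1} = \frac{1}{\frac{6}{7}} = \frac{7}{6}$)
$H{\left(177 \right)} - S{\left(-18 \right)} = \frac{1}{2} \cdot 177 - \frac{7}{6} = \frac{177}{2} - \frac{7}{6} = \frac{262}{3}$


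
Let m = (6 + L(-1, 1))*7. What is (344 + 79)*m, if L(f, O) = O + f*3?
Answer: 11844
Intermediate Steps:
L(f, O) = O + 3*f
m = 28 (m = (6 + (1 + 3*(-1)))*7 = (6 + (1 - 3))*7 = (6 - 2)*7 = 4*7 = 28)
(344 + 79)*m = (344 + 79)*28 = 423*28 = 11844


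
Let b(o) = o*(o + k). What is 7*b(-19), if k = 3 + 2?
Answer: 1862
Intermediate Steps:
k = 5
b(o) = o*(5 + o) (b(o) = o*(o + 5) = o*(5 + o))
7*b(-19) = 7*(-19*(5 - 19)) = 7*(-19*(-14)) = 7*266 = 1862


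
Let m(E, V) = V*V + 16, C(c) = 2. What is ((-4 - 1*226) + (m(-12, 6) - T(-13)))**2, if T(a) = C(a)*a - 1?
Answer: 22801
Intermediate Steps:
T(a) = -1 + 2*a (T(a) = 2*a - 1 = -1 + 2*a)
m(E, V) = 16 + V**2 (m(E, V) = V**2 + 16 = 16 + V**2)
((-4 - 1*226) + (m(-12, 6) - T(-13)))**2 = ((-4 - 1*226) + ((16 + 6**2) - (-1 + 2*(-13))))**2 = ((-4 - 226) + ((16 + 36) - (-1 - 26)))**2 = (-230 + (52 - 1*(-27)))**2 = (-230 + (52 + 27))**2 = (-230 + 79)**2 = (-151)**2 = 22801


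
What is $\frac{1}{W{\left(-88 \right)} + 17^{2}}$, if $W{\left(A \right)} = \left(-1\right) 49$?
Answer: $\frac{1}{240} \approx 0.0041667$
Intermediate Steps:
$W{\left(A \right)} = -49$
$\frac{1}{W{\left(-88 \right)} + 17^{2}} = \frac{1}{-49 + 17^{2}} = \frac{1}{-49 + 289} = \frac{1}{240}$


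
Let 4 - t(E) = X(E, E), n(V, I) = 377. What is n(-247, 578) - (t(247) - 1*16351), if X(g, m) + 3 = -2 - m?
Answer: 16472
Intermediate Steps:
X(g, m) = -5 - m (X(g, m) = -3 + (-2 - m) = -5 - m)
t(E) = 9 + E (t(E) = 4 - (-5 - E) = 4 + (5 + E) = 9 + E)
n(-247, 578) - (t(247) - 1*16351) = 377 - ((9 + 247) - 1*16351) = 377 - (256 - 16351) = 377 - 1*(-16095) = 377 + 16095 = 16472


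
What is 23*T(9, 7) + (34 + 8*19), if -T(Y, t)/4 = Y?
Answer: -642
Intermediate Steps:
T(Y, t) = -4*Y
23*T(9, 7) + (34 + 8*19) = 23*(-4*9) + (34 + 8*19) = 23*(-36) + (34 + 152) = -828 + 186 = -642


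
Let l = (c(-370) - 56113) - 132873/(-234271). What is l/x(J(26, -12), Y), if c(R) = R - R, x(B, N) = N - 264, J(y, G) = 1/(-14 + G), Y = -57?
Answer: 13145515750/75200991 ≈ 174.81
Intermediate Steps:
x(B, N) = -264 + N
c(R) = 0
l = -13145515750/234271 (l = (0 - 56113) - 132873/(-234271) = -56113 - 132873*(-1/234271) = -56113 + 132873/234271 = -13145515750/234271 ≈ -56112.)
l/x(J(26, -12), Y) = -13145515750/(234271*(-264 - 57)) = -13145515750/234271/(-321) = -13145515750/234271*(-1/321) = 13145515750/75200991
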